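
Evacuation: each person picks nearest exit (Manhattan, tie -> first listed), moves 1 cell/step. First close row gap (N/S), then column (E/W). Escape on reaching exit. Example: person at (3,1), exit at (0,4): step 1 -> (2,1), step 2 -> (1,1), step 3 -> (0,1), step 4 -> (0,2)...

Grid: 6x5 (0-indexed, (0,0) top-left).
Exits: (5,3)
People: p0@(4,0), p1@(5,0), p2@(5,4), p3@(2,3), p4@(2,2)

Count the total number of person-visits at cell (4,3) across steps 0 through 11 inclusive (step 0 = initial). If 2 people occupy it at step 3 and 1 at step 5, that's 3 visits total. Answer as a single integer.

Step 0: p0@(4,0) p1@(5,0) p2@(5,4) p3@(2,3) p4@(2,2) -> at (4,3): 0 [-], cum=0
Step 1: p0@(5,0) p1@(5,1) p2@ESC p3@(3,3) p4@(3,2) -> at (4,3): 0 [-], cum=0
Step 2: p0@(5,1) p1@(5,2) p2@ESC p3@(4,3) p4@(4,2) -> at (4,3): 1 [p3], cum=1
Step 3: p0@(5,2) p1@ESC p2@ESC p3@ESC p4@(5,2) -> at (4,3): 0 [-], cum=1
Step 4: p0@ESC p1@ESC p2@ESC p3@ESC p4@ESC -> at (4,3): 0 [-], cum=1
Total visits = 1

Answer: 1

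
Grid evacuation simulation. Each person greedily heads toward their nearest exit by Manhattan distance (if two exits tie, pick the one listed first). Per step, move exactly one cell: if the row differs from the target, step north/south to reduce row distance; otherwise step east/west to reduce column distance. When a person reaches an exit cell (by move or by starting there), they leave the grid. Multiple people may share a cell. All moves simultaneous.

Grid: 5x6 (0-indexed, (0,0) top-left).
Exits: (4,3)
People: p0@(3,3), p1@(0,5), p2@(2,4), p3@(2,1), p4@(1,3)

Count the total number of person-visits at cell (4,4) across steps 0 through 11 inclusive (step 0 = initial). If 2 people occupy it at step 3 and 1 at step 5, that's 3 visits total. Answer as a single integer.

Step 0: p0@(3,3) p1@(0,5) p2@(2,4) p3@(2,1) p4@(1,3) -> at (4,4): 0 [-], cum=0
Step 1: p0@ESC p1@(1,5) p2@(3,4) p3@(3,1) p4@(2,3) -> at (4,4): 0 [-], cum=0
Step 2: p0@ESC p1@(2,5) p2@(4,4) p3@(4,1) p4@(3,3) -> at (4,4): 1 [p2], cum=1
Step 3: p0@ESC p1@(3,5) p2@ESC p3@(4,2) p4@ESC -> at (4,4): 0 [-], cum=1
Step 4: p0@ESC p1@(4,5) p2@ESC p3@ESC p4@ESC -> at (4,4): 0 [-], cum=1
Step 5: p0@ESC p1@(4,4) p2@ESC p3@ESC p4@ESC -> at (4,4): 1 [p1], cum=2
Step 6: p0@ESC p1@ESC p2@ESC p3@ESC p4@ESC -> at (4,4): 0 [-], cum=2
Total visits = 2

Answer: 2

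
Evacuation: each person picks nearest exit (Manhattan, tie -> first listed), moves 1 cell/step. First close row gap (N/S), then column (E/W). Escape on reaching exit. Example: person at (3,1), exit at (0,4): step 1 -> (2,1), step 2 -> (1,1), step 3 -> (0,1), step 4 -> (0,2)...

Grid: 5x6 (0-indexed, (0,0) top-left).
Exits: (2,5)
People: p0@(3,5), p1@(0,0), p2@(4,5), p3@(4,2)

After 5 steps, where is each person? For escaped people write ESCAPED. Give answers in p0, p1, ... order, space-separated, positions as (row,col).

Step 1: p0:(3,5)->(2,5)->EXIT | p1:(0,0)->(1,0) | p2:(4,5)->(3,5) | p3:(4,2)->(3,2)
Step 2: p0:escaped | p1:(1,0)->(2,0) | p2:(3,5)->(2,5)->EXIT | p3:(3,2)->(2,2)
Step 3: p0:escaped | p1:(2,0)->(2,1) | p2:escaped | p3:(2,2)->(2,3)
Step 4: p0:escaped | p1:(2,1)->(2,2) | p2:escaped | p3:(2,3)->(2,4)
Step 5: p0:escaped | p1:(2,2)->(2,3) | p2:escaped | p3:(2,4)->(2,5)->EXIT

ESCAPED (2,3) ESCAPED ESCAPED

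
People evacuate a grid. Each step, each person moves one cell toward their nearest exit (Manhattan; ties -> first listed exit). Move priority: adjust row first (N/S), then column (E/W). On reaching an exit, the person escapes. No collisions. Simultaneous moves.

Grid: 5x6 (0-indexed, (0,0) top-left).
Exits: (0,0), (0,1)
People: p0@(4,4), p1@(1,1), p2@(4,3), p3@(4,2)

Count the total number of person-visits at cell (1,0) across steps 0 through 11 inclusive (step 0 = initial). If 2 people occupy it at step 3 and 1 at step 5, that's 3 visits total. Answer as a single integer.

Step 0: p0@(4,4) p1@(1,1) p2@(4,3) p3@(4,2) -> at (1,0): 0 [-], cum=0
Step 1: p0@(3,4) p1@ESC p2@(3,3) p3@(3,2) -> at (1,0): 0 [-], cum=0
Step 2: p0@(2,4) p1@ESC p2@(2,3) p3@(2,2) -> at (1,0): 0 [-], cum=0
Step 3: p0@(1,4) p1@ESC p2@(1,3) p3@(1,2) -> at (1,0): 0 [-], cum=0
Step 4: p0@(0,4) p1@ESC p2@(0,3) p3@(0,2) -> at (1,0): 0 [-], cum=0
Step 5: p0@(0,3) p1@ESC p2@(0,2) p3@ESC -> at (1,0): 0 [-], cum=0
Step 6: p0@(0,2) p1@ESC p2@ESC p3@ESC -> at (1,0): 0 [-], cum=0
Step 7: p0@ESC p1@ESC p2@ESC p3@ESC -> at (1,0): 0 [-], cum=0
Total visits = 0

Answer: 0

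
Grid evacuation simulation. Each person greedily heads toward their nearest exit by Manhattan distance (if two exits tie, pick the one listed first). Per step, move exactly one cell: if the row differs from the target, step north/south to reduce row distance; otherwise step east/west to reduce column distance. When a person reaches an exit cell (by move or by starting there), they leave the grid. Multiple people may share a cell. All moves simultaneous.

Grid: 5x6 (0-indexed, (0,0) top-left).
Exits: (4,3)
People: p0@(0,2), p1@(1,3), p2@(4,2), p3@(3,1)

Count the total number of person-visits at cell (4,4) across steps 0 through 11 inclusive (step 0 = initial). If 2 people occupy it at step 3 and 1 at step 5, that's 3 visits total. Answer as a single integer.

Step 0: p0@(0,2) p1@(1,3) p2@(4,2) p3@(3,1) -> at (4,4): 0 [-], cum=0
Step 1: p0@(1,2) p1@(2,3) p2@ESC p3@(4,1) -> at (4,4): 0 [-], cum=0
Step 2: p0@(2,2) p1@(3,3) p2@ESC p3@(4,2) -> at (4,4): 0 [-], cum=0
Step 3: p0@(3,2) p1@ESC p2@ESC p3@ESC -> at (4,4): 0 [-], cum=0
Step 4: p0@(4,2) p1@ESC p2@ESC p3@ESC -> at (4,4): 0 [-], cum=0
Step 5: p0@ESC p1@ESC p2@ESC p3@ESC -> at (4,4): 0 [-], cum=0
Total visits = 0

Answer: 0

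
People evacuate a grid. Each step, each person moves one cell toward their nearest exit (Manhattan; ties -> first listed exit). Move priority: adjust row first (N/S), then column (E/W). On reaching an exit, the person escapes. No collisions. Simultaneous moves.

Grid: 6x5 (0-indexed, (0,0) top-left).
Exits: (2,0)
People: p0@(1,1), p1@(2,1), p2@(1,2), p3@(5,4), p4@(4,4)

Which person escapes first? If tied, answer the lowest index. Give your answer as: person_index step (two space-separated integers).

Step 1: p0:(1,1)->(2,1) | p1:(2,1)->(2,0)->EXIT | p2:(1,2)->(2,2) | p3:(5,4)->(4,4) | p4:(4,4)->(3,4)
Step 2: p0:(2,1)->(2,0)->EXIT | p1:escaped | p2:(2,2)->(2,1) | p3:(4,4)->(3,4) | p4:(3,4)->(2,4)
Step 3: p0:escaped | p1:escaped | p2:(2,1)->(2,0)->EXIT | p3:(3,4)->(2,4) | p4:(2,4)->(2,3)
Step 4: p0:escaped | p1:escaped | p2:escaped | p3:(2,4)->(2,3) | p4:(2,3)->(2,2)
Step 5: p0:escaped | p1:escaped | p2:escaped | p3:(2,3)->(2,2) | p4:(2,2)->(2,1)
Step 6: p0:escaped | p1:escaped | p2:escaped | p3:(2,2)->(2,1) | p4:(2,1)->(2,0)->EXIT
Step 7: p0:escaped | p1:escaped | p2:escaped | p3:(2,1)->(2,0)->EXIT | p4:escaped
Exit steps: [2, 1, 3, 7, 6]
First to escape: p1 at step 1

Answer: 1 1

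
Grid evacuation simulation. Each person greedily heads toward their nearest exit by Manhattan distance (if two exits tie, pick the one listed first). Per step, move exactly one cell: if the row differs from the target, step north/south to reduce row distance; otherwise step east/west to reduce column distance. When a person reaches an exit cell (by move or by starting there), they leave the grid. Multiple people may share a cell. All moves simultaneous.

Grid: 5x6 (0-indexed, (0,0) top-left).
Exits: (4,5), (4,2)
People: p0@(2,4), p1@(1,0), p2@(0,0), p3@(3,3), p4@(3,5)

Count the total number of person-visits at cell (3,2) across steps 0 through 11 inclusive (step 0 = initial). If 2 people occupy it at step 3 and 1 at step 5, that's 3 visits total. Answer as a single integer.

Answer: 0

Derivation:
Step 0: p0@(2,4) p1@(1,0) p2@(0,0) p3@(3,3) p4@(3,5) -> at (3,2): 0 [-], cum=0
Step 1: p0@(3,4) p1@(2,0) p2@(1,0) p3@(4,3) p4@ESC -> at (3,2): 0 [-], cum=0
Step 2: p0@(4,4) p1@(3,0) p2@(2,0) p3@ESC p4@ESC -> at (3,2): 0 [-], cum=0
Step 3: p0@ESC p1@(4,0) p2@(3,0) p3@ESC p4@ESC -> at (3,2): 0 [-], cum=0
Step 4: p0@ESC p1@(4,1) p2@(4,0) p3@ESC p4@ESC -> at (3,2): 0 [-], cum=0
Step 5: p0@ESC p1@ESC p2@(4,1) p3@ESC p4@ESC -> at (3,2): 0 [-], cum=0
Step 6: p0@ESC p1@ESC p2@ESC p3@ESC p4@ESC -> at (3,2): 0 [-], cum=0
Total visits = 0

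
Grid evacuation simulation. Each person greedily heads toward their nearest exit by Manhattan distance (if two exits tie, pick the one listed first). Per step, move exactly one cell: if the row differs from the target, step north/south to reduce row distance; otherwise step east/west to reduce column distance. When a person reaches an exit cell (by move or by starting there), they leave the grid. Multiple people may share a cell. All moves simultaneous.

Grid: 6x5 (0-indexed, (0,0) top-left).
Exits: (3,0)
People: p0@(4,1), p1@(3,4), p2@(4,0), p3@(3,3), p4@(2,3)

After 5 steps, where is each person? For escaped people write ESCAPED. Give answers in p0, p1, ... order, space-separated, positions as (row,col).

Step 1: p0:(4,1)->(3,1) | p1:(3,4)->(3,3) | p2:(4,0)->(3,0)->EXIT | p3:(3,3)->(3,2) | p4:(2,3)->(3,3)
Step 2: p0:(3,1)->(3,0)->EXIT | p1:(3,3)->(3,2) | p2:escaped | p3:(3,2)->(3,1) | p4:(3,3)->(3,2)
Step 3: p0:escaped | p1:(3,2)->(3,1) | p2:escaped | p3:(3,1)->(3,0)->EXIT | p4:(3,2)->(3,1)
Step 4: p0:escaped | p1:(3,1)->(3,0)->EXIT | p2:escaped | p3:escaped | p4:(3,1)->(3,0)->EXIT

ESCAPED ESCAPED ESCAPED ESCAPED ESCAPED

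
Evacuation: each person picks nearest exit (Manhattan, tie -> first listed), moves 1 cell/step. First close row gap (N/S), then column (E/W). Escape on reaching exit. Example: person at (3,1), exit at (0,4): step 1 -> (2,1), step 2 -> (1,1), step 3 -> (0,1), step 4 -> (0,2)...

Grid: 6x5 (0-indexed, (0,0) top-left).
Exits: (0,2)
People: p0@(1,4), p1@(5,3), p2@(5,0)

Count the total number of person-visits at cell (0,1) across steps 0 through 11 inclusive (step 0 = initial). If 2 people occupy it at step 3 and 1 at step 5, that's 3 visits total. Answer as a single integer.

Answer: 1

Derivation:
Step 0: p0@(1,4) p1@(5,3) p2@(5,0) -> at (0,1): 0 [-], cum=0
Step 1: p0@(0,4) p1@(4,3) p2@(4,0) -> at (0,1): 0 [-], cum=0
Step 2: p0@(0,3) p1@(3,3) p2@(3,0) -> at (0,1): 0 [-], cum=0
Step 3: p0@ESC p1@(2,3) p2@(2,0) -> at (0,1): 0 [-], cum=0
Step 4: p0@ESC p1@(1,3) p2@(1,0) -> at (0,1): 0 [-], cum=0
Step 5: p0@ESC p1@(0,3) p2@(0,0) -> at (0,1): 0 [-], cum=0
Step 6: p0@ESC p1@ESC p2@(0,1) -> at (0,1): 1 [p2], cum=1
Step 7: p0@ESC p1@ESC p2@ESC -> at (0,1): 0 [-], cum=1
Total visits = 1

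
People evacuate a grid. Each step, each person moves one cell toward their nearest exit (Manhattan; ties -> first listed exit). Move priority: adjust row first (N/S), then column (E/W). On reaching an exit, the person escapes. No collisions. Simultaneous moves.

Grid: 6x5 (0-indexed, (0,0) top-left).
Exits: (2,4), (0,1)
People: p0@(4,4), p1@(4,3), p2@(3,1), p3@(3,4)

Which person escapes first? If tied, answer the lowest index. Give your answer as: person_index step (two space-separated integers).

Answer: 3 1

Derivation:
Step 1: p0:(4,4)->(3,4) | p1:(4,3)->(3,3) | p2:(3,1)->(2,1) | p3:(3,4)->(2,4)->EXIT
Step 2: p0:(3,4)->(2,4)->EXIT | p1:(3,3)->(2,3) | p2:(2,1)->(1,1) | p3:escaped
Step 3: p0:escaped | p1:(2,3)->(2,4)->EXIT | p2:(1,1)->(0,1)->EXIT | p3:escaped
Exit steps: [2, 3, 3, 1]
First to escape: p3 at step 1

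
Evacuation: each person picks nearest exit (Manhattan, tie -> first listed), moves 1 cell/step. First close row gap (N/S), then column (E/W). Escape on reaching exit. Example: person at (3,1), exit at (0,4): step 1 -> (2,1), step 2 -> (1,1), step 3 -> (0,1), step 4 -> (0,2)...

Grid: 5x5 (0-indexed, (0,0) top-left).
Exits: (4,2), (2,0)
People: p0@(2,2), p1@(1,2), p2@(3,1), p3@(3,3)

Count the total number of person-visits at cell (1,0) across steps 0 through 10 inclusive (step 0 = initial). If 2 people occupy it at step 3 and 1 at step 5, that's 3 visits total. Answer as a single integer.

Step 0: p0@(2,2) p1@(1,2) p2@(3,1) p3@(3,3) -> at (1,0): 0 [-], cum=0
Step 1: p0@(3,2) p1@(2,2) p2@(4,1) p3@(4,3) -> at (1,0): 0 [-], cum=0
Step 2: p0@ESC p1@(3,2) p2@ESC p3@ESC -> at (1,0): 0 [-], cum=0
Step 3: p0@ESC p1@ESC p2@ESC p3@ESC -> at (1,0): 0 [-], cum=0
Total visits = 0

Answer: 0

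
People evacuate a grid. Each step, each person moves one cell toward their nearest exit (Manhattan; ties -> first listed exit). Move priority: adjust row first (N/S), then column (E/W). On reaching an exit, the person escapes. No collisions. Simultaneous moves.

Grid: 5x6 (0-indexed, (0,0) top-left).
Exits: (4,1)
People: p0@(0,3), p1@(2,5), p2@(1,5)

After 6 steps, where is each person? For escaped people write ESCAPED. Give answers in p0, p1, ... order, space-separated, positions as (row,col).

Step 1: p0:(0,3)->(1,3) | p1:(2,5)->(3,5) | p2:(1,5)->(2,5)
Step 2: p0:(1,3)->(2,3) | p1:(3,5)->(4,5) | p2:(2,5)->(3,5)
Step 3: p0:(2,3)->(3,3) | p1:(4,5)->(4,4) | p2:(3,5)->(4,5)
Step 4: p0:(3,3)->(4,3) | p1:(4,4)->(4,3) | p2:(4,5)->(4,4)
Step 5: p0:(4,3)->(4,2) | p1:(4,3)->(4,2) | p2:(4,4)->(4,3)
Step 6: p0:(4,2)->(4,1)->EXIT | p1:(4,2)->(4,1)->EXIT | p2:(4,3)->(4,2)

ESCAPED ESCAPED (4,2)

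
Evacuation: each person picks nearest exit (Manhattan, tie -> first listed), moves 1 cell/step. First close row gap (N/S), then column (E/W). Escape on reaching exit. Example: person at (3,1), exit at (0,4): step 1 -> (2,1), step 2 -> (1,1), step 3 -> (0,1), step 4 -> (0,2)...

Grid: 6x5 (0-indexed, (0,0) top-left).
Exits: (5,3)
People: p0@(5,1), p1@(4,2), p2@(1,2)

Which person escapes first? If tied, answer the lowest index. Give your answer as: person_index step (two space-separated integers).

Step 1: p0:(5,1)->(5,2) | p1:(4,2)->(5,2) | p2:(1,2)->(2,2)
Step 2: p0:(5,2)->(5,3)->EXIT | p1:(5,2)->(5,3)->EXIT | p2:(2,2)->(3,2)
Step 3: p0:escaped | p1:escaped | p2:(3,2)->(4,2)
Step 4: p0:escaped | p1:escaped | p2:(4,2)->(5,2)
Step 5: p0:escaped | p1:escaped | p2:(5,2)->(5,3)->EXIT
Exit steps: [2, 2, 5]
First to escape: p0 at step 2

Answer: 0 2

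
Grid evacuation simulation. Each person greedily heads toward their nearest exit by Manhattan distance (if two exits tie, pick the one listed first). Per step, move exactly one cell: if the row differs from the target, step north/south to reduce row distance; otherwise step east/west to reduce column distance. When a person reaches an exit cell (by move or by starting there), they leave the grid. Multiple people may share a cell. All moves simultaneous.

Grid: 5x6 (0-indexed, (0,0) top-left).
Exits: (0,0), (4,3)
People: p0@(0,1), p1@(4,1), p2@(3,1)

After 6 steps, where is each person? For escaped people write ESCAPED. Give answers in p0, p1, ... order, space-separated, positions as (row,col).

Step 1: p0:(0,1)->(0,0)->EXIT | p1:(4,1)->(4,2) | p2:(3,1)->(4,1)
Step 2: p0:escaped | p1:(4,2)->(4,3)->EXIT | p2:(4,1)->(4,2)
Step 3: p0:escaped | p1:escaped | p2:(4,2)->(4,3)->EXIT

ESCAPED ESCAPED ESCAPED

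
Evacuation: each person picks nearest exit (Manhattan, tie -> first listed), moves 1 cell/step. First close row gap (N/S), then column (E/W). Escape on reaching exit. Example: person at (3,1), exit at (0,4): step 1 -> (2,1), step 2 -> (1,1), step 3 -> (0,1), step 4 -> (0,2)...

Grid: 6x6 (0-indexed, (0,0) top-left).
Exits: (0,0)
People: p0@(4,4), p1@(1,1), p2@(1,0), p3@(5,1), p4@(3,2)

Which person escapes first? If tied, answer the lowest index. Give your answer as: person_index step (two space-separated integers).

Step 1: p0:(4,4)->(3,4) | p1:(1,1)->(0,1) | p2:(1,0)->(0,0)->EXIT | p3:(5,1)->(4,1) | p4:(3,2)->(2,2)
Step 2: p0:(3,4)->(2,4) | p1:(0,1)->(0,0)->EXIT | p2:escaped | p3:(4,1)->(3,1) | p4:(2,2)->(1,2)
Step 3: p0:(2,4)->(1,4) | p1:escaped | p2:escaped | p3:(3,1)->(2,1) | p4:(1,2)->(0,2)
Step 4: p0:(1,4)->(0,4) | p1:escaped | p2:escaped | p3:(2,1)->(1,1) | p4:(0,2)->(0,1)
Step 5: p0:(0,4)->(0,3) | p1:escaped | p2:escaped | p3:(1,1)->(0,1) | p4:(0,1)->(0,0)->EXIT
Step 6: p0:(0,3)->(0,2) | p1:escaped | p2:escaped | p3:(0,1)->(0,0)->EXIT | p4:escaped
Step 7: p0:(0,2)->(0,1) | p1:escaped | p2:escaped | p3:escaped | p4:escaped
Step 8: p0:(0,1)->(0,0)->EXIT | p1:escaped | p2:escaped | p3:escaped | p4:escaped
Exit steps: [8, 2, 1, 6, 5]
First to escape: p2 at step 1

Answer: 2 1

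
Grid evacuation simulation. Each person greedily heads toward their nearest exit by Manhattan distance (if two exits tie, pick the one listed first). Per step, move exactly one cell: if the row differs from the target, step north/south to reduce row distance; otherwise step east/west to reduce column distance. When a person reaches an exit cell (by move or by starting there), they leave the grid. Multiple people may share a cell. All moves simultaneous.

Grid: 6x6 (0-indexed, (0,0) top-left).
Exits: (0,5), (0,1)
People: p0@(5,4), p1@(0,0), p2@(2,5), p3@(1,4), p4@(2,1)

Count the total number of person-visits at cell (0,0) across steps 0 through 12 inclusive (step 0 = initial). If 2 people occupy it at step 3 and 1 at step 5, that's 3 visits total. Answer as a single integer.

Step 0: p0@(5,4) p1@(0,0) p2@(2,5) p3@(1,4) p4@(2,1) -> at (0,0): 1 [p1], cum=1
Step 1: p0@(4,4) p1@ESC p2@(1,5) p3@(0,4) p4@(1,1) -> at (0,0): 0 [-], cum=1
Step 2: p0@(3,4) p1@ESC p2@ESC p3@ESC p4@ESC -> at (0,0): 0 [-], cum=1
Step 3: p0@(2,4) p1@ESC p2@ESC p3@ESC p4@ESC -> at (0,0): 0 [-], cum=1
Step 4: p0@(1,4) p1@ESC p2@ESC p3@ESC p4@ESC -> at (0,0): 0 [-], cum=1
Step 5: p0@(0,4) p1@ESC p2@ESC p3@ESC p4@ESC -> at (0,0): 0 [-], cum=1
Step 6: p0@ESC p1@ESC p2@ESC p3@ESC p4@ESC -> at (0,0): 0 [-], cum=1
Total visits = 1

Answer: 1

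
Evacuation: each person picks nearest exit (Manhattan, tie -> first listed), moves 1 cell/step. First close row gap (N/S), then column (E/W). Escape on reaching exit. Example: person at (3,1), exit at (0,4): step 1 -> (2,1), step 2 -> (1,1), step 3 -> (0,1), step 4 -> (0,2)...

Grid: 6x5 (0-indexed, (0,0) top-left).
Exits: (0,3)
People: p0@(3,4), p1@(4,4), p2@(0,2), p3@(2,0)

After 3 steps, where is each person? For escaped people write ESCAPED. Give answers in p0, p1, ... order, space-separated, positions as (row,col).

Step 1: p0:(3,4)->(2,4) | p1:(4,4)->(3,4) | p2:(0,2)->(0,3)->EXIT | p3:(2,0)->(1,0)
Step 2: p0:(2,4)->(1,4) | p1:(3,4)->(2,4) | p2:escaped | p3:(1,0)->(0,0)
Step 3: p0:(1,4)->(0,4) | p1:(2,4)->(1,4) | p2:escaped | p3:(0,0)->(0,1)

(0,4) (1,4) ESCAPED (0,1)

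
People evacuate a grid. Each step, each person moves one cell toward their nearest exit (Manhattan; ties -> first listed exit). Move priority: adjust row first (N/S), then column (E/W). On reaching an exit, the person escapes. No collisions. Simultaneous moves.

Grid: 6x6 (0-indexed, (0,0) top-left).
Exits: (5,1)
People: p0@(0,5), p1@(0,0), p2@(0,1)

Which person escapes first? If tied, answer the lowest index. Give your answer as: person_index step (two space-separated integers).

Answer: 2 5

Derivation:
Step 1: p0:(0,5)->(1,5) | p1:(0,0)->(1,0) | p2:(0,1)->(1,1)
Step 2: p0:(1,5)->(2,5) | p1:(1,0)->(2,0) | p2:(1,1)->(2,1)
Step 3: p0:(2,5)->(3,5) | p1:(2,0)->(3,0) | p2:(2,1)->(3,1)
Step 4: p0:(3,5)->(4,5) | p1:(3,0)->(4,0) | p2:(3,1)->(4,1)
Step 5: p0:(4,5)->(5,5) | p1:(4,0)->(5,0) | p2:(4,1)->(5,1)->EXIT
Step 6: p0:(5,5)->(5,4) | p1:(5,0)->(5,1)->EXIT | p2:escaped
Step 7: p0:(5,4)->(5,3) | p1:escaped | p2:escaped
Step 8: p0:(5,3)->(5,2) | p1:escaped | p2:escaped
Step 9: p0:(5,2)->(5,1)->EXIT | p1:escaped | p2:escaped
Exit steps: [9, 6, 5]
First to escape: p2 at step 5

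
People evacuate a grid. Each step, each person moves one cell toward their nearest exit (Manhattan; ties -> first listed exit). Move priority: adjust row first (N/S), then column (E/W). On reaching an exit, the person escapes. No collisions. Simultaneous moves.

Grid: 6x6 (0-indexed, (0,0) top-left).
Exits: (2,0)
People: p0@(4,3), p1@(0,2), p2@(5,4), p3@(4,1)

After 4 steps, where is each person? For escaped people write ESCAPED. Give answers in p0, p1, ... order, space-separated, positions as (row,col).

Step 1: p0:(4,3)->(3,3) | p1:(0,2)->(1,2) | p2:(5,4)->(4,4) | p3:(4,1)->(3,1)
Step 2: p0:(3,3)->(2,3) | p1:(1,2)->(2,2) | p2:(4,4)->(3,4) | p3:(3,1)->(2,1)
Step 3: p0:(2,3)->(2,2) | p1:(2,2)->(2,1) | p2:(3,4)->(2,4) | p3:(2,1)->(2,0)->EXIT
Step 4: p0:(2,2)->(2,1) | p1:(2,1)->(2,0)->EXIT | p2:(2,4)->(2,3) | p3:escaped

(2,1) ESCAPED (2,3) ESCAPED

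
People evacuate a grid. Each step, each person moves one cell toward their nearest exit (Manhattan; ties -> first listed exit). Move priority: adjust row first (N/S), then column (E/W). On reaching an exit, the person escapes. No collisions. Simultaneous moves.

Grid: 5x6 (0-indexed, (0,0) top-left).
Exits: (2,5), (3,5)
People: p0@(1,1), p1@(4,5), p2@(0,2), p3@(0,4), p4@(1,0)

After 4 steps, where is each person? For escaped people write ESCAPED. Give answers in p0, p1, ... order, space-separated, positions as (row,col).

Step 1: p0:(1,1)->(2,1) | p1:(4,5)->(3,5)->EXIT | p2:(0,2)->(1,2) | p3:(0,4)->(1,4) | p4:(1,0)->(2,0)
Step 2: p0:(2,1)->(2,2) | p1:escaped | p2:(1,2)->(2,2) | p3:(1,4)->(2,4) | p4:(2,0)->(2,1)
Step 3: p0:(2,2)->(2,3) | p1:escaped | p2:(2,2)->(2,3) | p3:(2,4)->(2,5)->EXIT | p4:(2,1)->(2,2)
Step 4: p0:(2,3)->(2,4) | p1:escaped | p2:(2,3)->(2,4) | p3:escaped | p4:(2,2)->(2,3)

(2,4) ESCAPED (2,4) ESCAPED (2,3)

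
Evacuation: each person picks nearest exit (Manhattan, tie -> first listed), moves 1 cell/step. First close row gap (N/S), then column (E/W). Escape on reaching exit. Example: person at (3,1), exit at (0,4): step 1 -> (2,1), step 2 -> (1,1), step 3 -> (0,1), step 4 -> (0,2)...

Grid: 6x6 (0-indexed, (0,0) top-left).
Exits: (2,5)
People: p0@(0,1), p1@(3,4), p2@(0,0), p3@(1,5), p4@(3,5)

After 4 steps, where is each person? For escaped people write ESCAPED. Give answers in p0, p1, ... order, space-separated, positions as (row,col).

Step 1: p0:(0,1)->(1,1) | p1:(3,4)->(2,4) | p2:(0,0)->(1,0) | p3:(1,5)->(2,5)->EXIT | p4:(3,5)->(2,5)->EXIT
Step 2: p0:(1,1)->(2,1) | p1:(2,4)->(2,5)->EXIT | p2:(1,0)->(2,0) | p3:escaped | p4:escaped
Step 3: p0:(2,1)->(2,2) | p1:escaped | p2:(2,0)->(2,1) | p3:escaped | p4:escaped
Step 4: p0:(2,2)->(2,3) | p1:escaped | p2:(2,1)->(2,2) | p3:escaped | p4:escaped

(2,3) ESCAPED (2,2) ESCAPED ESCAPED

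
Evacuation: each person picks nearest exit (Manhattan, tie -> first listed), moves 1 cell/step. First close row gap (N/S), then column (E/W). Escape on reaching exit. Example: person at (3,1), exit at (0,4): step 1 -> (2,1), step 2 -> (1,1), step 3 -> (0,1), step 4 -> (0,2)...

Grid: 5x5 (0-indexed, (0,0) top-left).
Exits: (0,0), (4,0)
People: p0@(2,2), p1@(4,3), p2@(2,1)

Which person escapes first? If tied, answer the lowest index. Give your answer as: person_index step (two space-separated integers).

Step 1: p0:(2,2)->(1,2) | p1:(4,3)->(4,2) | p2:(2,1)->(1,1)
Step 2: p0:(1,2)->(0,2) | p1:(4,2)->(4,1) | p2:(1,1)->(0,1)
Step 3: p0:(0,2)->(0,1) | p1:(4,1)->(4,0)->EXIT | p2:(0,1)->(0,0)->EXIT
Step 4: p0:(0,1)->(0,0)->EXIT | p1:escaped | p2:escaped
Exit steps: [4, 3, 3]
First to escape: p1 at step 3

Answer: 1 3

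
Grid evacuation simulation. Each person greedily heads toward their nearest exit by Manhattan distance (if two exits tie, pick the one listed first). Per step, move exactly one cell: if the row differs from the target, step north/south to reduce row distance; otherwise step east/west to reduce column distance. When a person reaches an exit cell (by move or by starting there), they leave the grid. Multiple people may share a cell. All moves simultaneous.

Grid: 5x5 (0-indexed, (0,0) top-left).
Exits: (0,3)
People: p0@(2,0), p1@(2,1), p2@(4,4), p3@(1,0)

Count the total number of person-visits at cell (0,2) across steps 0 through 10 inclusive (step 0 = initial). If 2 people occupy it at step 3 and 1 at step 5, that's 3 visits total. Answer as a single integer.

Answer: 3

Derivation:
Step 0: p0@(2,0) p1@(2,1) p2@(4,4) p3@(1,0) -> at (0,2): 0 [-], cum=0
Step 1: p0@(1,0) p1@(1,1) p2@(3,4) p3@(0,0) -> at (0,2): 0 [-], cum=0
Step 2: p0@(0,0) p1@(0,1) p2@(2,4) p3@(0,1) -> at (0,2): 0 [-], cum=0
Step 3: p0@(0,1) p1@(0,2) p2@(1,4) p3@(0,2) -> at (0,2): 2 [p1,p3], cum=2
Step 4: p0@(0,2) p1@ESC p2@(0,4) p3@ESC -> at (0,2): 1 [p0], cum=3
Step 5: p0@ESC p1@ESC p2@ESC p3@ESC -> at (0,2): 0 [-], cum=3
Total visits = 3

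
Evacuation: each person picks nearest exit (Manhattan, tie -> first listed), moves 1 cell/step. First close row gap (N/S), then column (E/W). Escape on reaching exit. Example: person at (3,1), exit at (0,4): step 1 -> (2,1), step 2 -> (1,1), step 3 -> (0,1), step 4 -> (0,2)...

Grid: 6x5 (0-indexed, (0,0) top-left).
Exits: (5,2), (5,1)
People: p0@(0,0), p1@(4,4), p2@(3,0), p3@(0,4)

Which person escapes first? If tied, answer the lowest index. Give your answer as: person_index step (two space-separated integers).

Step 1: p0:(0,0)->(1,0) | p1:(4,4)->(5,4) | p2:(3,0)->(4,0) | p3:(0,4)->(1,4)
Step 2: p0:(1,0)->(2,0) | p1:(5,4)->(5,3) | p2:(4,0)->(5,0) | p3:(1,4)->(2,4)
Step 3: p0:(2,0)->(3,0) | p1:(5,3)->(5,2)->EXIT | p2:(5,0)->(5,1)->EXIT | p3:(2,4)->(3,4)
Step 4: p0:(3,0)->(4,0) | p1:escaped | p2:escaped | p3:(3,4)->(4,4)
Step 5: p0:(4,0)->(5,0) | p1:escaped | p2:escaped | p3:(4,4)->(5,4)
Step 6: p0:(5,0)->(5,1)->EXIT | p1:escaped | p2:escaped | p3:(5,4)->(5,3)
Step 7: p0:escaped | p1:escaped | p2:escaped | p3:(5,3)->(5,2)->EXIT
Exit steps: [6, 3, 3, 7]
First to escape: p1 at step 3

Answer: 1 3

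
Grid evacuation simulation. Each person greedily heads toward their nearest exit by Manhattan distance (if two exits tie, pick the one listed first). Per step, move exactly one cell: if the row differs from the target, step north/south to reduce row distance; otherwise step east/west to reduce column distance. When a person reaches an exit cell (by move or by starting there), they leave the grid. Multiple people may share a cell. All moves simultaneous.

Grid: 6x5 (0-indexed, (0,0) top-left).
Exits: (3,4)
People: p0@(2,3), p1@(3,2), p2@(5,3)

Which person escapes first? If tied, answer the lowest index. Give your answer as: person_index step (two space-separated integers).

Step 1: p0:(2,3)->(3,3) | p1:(3,2)->(3,3) | p2:(5,3)->(4,3)
Step 2: p0:(3,3)->(3,4)->EXIT | p1:(3,3)->(3,4)->EXIT | p2:(4,3)->(3,3)
Step 3: p0:escaped | p1:escaped | p2:(3,3)->(3,4)->EXIT
Exit steps: [2, 2, 3]
First to escape: p0 at step 2

Answer: 0 2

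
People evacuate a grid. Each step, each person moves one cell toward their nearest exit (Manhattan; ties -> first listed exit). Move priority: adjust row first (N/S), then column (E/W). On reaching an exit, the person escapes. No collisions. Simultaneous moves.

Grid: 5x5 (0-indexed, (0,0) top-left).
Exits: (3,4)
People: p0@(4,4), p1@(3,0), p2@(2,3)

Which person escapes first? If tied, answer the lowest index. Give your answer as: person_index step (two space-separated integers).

Answer: 0 1

Derivation:
Step 1: p0:(4,4)->(3,4)->EXIT | p1:(3,0)->(3,1) | p2:(2,3)->(3,3)
Step 2: p0:escaped | p1:(3,1)->(3,2) | p2:(3,3)->(3,4)->EXIT
Step 3: p0:escaped | p1:(3,2)->(3,3) | p2:escaped
Step 4: p0:escaped | p1:(3,3)->(3,4)->EXIT | p2:escaped
Exit steps: [1, 4, 2]
First to escape: p0 at step 1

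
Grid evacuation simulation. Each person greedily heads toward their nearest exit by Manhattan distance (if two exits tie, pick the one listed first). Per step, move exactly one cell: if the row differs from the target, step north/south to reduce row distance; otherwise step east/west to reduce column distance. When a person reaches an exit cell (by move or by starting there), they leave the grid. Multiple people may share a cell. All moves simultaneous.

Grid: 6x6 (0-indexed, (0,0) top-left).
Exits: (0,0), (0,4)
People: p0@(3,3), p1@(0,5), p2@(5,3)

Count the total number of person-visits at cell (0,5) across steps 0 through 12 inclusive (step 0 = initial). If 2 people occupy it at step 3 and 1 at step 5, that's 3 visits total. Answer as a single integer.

Step 0: p0@(3,3) p1@(0,5) p2@(5,3) -> at (0,5): 1 [p1], cum=1
Step 1: p0@(2,3) p1@ESC p2@(4,3) -> at (0,5): 0 [-], cum=1
Step 2: p0@(1,3) p1@ESC p2@(3,3) -> at (0,5): 0 [-], cum=1
Step 3: p0@(0,3) p1@ESC p2@(2,3) -> at (0,5): 0 [-], cum=1
Step 4: p0@ESC p1@ESC p2@(1,3) -> at (0,5): 0 [-], cum=1
Step 5: p0@ESC p1@ESC p2@(0,3) -> at (0,5): 0 [-], cum=1
Step 6: p0@ESC p1@ESC p2@ESC -> at (0,5): 0 [-], cum=1
Total visits = 1

Answer: 1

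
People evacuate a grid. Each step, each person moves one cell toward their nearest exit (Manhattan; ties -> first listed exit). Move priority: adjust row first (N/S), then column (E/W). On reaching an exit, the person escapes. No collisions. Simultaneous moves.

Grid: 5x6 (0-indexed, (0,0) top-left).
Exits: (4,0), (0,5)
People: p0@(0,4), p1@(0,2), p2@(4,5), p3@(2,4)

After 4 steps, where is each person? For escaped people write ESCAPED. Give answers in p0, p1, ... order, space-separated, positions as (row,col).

Step 1: p0:(0,4)->(0,5)->EXIT | p1:(0,2)->(0,3) | p2:(4,5)->(3,5) | p3:(2,4)->(1,4)
Step 2: p0:escaped | p1:(0,3)->(0,4) | p2:(3,5)->(2,5) | p3:(1,4)->(0,4)
Step 3: p0:escaped | p1:(0,4)->(0,5)->EXIT | p2:(2,5)->(1,5) | p3:(0,4)->(0,5)->EXIT
Step 4: p0:escaped | p1:escaped | p2:(1,5)->(0,5)->EXIT | p3:escaped

ESCAPED ESCAPED ESCAPED ESCAPED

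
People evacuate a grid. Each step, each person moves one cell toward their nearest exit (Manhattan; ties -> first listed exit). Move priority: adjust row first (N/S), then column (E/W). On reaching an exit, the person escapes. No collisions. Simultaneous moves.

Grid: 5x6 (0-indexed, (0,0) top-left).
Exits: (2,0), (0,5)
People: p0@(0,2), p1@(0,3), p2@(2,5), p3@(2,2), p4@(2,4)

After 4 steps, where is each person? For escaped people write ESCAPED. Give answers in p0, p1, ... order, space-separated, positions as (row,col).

Step 1: p0:(0,2)->(0,3) | p1:(0,3)->(0,4) | p2:(2,5)->(1,5) | p3:(2,2)->(2,1) | p4:(2,4)->(1,4)
Step 2: p0:(0,3)->(0,4) | p1:(0,4)->(0,5)->EXIT | p2:(1,5)->(0,5)->EXIT | p3:(2,1)->(2,0)->EXIT | p4:(1,4)->(0,4)
Step 3: p0:(0,4)->(0,5)->EXIT | p1:escaped | p2:escaped | p3:escaped | p4:(0,4)->(0,5)->EXIT

ESCAPED ESCAPED ESCAPED ESCAPED ESCAPED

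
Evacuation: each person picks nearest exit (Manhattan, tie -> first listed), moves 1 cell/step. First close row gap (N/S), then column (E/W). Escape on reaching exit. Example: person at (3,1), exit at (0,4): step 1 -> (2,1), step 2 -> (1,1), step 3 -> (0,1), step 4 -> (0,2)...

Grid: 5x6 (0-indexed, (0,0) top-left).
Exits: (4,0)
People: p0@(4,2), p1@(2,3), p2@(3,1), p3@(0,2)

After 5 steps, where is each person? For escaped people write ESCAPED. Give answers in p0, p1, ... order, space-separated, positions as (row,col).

Step 1: p0:(4,2)->(4,1) | p1:(2,3)->(3,3) | p2:(3,1)->(4,1) | p3:(0,2)->(1,2)
Step 2: p0:(4,1)->(4,0)->EXIT | p1:(3,3)->(4,3) | p2:(4,1)->(4,0)->EXIT | p3:(1,2)->(2,2)
Step 3: p0:escaped | p1:(4,3)->(4,2) | p2:escaped | p3:(2,2)->(3,2)
Step 4: p0:escaped | p1:(4,2)->(4,1) | p2:escaped | p3:(3,2)->(4,2)
Step 5: p0:escaped | p1:(4,1)->(4,0)->EXIT | p2:escaped | p3:(4,2)->(4,1)

ESCAPED ESCAPED ESCAPED (4,1)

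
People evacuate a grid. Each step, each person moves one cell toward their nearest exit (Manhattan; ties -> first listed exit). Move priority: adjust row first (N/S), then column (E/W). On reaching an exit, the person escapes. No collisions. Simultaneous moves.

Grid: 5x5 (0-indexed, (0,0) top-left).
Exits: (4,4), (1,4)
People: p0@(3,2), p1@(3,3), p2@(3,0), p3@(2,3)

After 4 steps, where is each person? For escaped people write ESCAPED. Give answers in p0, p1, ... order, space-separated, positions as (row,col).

Step 1: p0:(3,2)->(4,2) | p1:(3,3)->(4,3) | p2:(3,0)->(4,0) | p3:(2,3)->(1,3)
Step 2: p0:(4,2)->(4,3) | p1:(4,3)->(4,4)->EXIT | p2:(4,0)->(4,1) | p3:(1,3)->(1,4)->EXIT
Step 3: p0:(4,3)->(4,4)->EXIT | p1:escaped | p2:(4,1)->(4,2) | p3:escaped
Step 4: p0:escaped | p1:escaped | p2:(4,2)->(4,3) | p3:escaped

ESCAPED ESCAPED (4,3) ESCAPED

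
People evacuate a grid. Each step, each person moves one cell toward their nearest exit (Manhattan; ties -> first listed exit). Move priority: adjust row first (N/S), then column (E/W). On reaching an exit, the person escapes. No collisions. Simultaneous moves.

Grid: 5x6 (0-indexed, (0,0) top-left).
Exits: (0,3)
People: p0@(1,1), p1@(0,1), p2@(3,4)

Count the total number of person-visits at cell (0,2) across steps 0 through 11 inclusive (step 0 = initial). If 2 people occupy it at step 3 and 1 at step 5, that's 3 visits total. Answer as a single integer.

Answer: 2

Derivation:
Step 0: p0@(1,1) p1@(0,1) p2@(3,4) -> at (0,2): 0 [-], cum=0
Step 1: p0@(0,1) p1@(0,2) p2@(2,4) -> at (0,2): 1 [p1], cum=1
Step 2: p0@(0,2) p1@ESC p2@(1,4) -> at (0,2): 1 [p0], cum=2
Step 3: p0@ESC p1@ESC p2@(0,4) -> at (0,2): 0 [-], cum=2
Step 4: p0@ESC p1@ESC p2@ESC -> at (0,2): 0 [-], cum=2
Total visits = 2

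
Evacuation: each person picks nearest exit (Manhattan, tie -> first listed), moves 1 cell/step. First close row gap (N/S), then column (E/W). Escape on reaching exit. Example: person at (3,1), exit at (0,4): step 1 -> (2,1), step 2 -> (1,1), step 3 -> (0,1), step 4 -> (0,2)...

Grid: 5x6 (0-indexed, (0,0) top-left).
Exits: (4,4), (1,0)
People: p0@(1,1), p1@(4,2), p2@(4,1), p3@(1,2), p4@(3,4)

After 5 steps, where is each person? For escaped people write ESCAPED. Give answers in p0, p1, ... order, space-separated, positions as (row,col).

Step 1: p0:(1,1)->(1,0)->EXIT | p1:(4,2)->(4,3) | p2:(4,1)->(4,2) | p3:(1,2)->(1,1) | p4:(3,4)->(4,4)->EXIT
Step 2: p0:escaped | p1:(4,3)->(4,4)->EXIT | p2:(4,2)->(4,3) | p3:(1,1)->(1,0)->EXIT | p4:escaped
Step 3: p0:escaped | p1:escaped | p2:(4,3)->(4,4)->EXIT | p3:escaped | p4:escaped

ESCAPED ESCAPED ESCAPED ESCAPED ESCAPED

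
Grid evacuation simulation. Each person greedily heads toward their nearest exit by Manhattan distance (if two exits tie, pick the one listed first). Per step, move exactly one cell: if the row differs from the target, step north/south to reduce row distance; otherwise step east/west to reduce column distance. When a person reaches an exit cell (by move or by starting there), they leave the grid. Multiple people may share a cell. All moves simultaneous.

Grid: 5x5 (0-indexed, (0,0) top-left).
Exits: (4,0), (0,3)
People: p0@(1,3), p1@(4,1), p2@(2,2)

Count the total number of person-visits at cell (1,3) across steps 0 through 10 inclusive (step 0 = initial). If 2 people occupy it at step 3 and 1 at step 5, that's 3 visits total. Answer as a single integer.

Answer: 1

Derivation:
Step 0: p0@(1,3) p1@(4,1) p2@(2,2) -> at (1,3): 1 [p0], cum=1
Step 1: p0@ESC p1@ESC p2@(1,2) -> at (1,3): 0 [-], cum=1
Step 2: p0@ESC p1@ESC p2@(0,2) -> at (1,3): 0 [-], cum=1
Step 3: p0@ESC p1@ESC p2@ESC -> at (1,3): 0 [-], cum=1
Total visits = 1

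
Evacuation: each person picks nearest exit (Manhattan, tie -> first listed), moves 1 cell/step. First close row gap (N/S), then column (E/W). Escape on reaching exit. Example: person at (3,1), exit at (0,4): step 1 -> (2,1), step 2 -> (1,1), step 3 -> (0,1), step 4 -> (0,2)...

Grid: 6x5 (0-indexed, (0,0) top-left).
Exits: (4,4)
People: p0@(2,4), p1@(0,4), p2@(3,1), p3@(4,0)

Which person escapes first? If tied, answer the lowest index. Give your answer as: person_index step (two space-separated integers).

Answer: 0 2

Derivation:
Step 1: p0:(2,4)->(3,4) | p1:(0,4)->(1,4) | p2:(3,1)->(4,1) | p3:(4,0)->(4,1)
Step 2: p0:(3,4)->(4,4)->EXIT | p1:(1,4)->(2,4) | p2:(4,1)->(4,2) | p3:(4,1)->(4,2)
Step 3: p0:escaped | p1:(2,4)->(3,4) | p2:(4,2)->(4,3) | p3:(4,2)->(4,3)
Step 4: p0:escaped | p1:(3,4)->(4,4)->EXIT | p2:(4,3)->(4,4)->EXIT | p3:(4,3)->(4,4)->EXIT
Exit steps: [2, 4, 4, 4]
First to escape: p0 at step 2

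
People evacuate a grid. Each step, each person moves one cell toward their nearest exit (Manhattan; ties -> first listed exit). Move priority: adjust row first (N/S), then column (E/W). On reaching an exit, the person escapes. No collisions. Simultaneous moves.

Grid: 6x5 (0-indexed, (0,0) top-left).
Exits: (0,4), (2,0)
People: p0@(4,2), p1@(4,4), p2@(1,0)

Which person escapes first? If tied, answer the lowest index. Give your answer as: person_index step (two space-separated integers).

Answer: 2 1

Derivation:
Step 1: p0:(4,2)->(3,2) | p1:(4,4)->(3,4) | p2:(1,0)->(2,0)->EXIT
Step 2: p0:(3,2)->(2,2) | p1:(3,4)->(2,4) | p2:escaped
Step 3: p0:(2,2)->(2,1) | p1:(2,4)->(1,4) | p2:escaped
Step 4: p0:(2,1)->(2,0)->EXIT | p1:(1,4)->(0,4)->EXIT | p2:escaped
Exit steps: [4, 4, 1]
First to escape: p2 at step 1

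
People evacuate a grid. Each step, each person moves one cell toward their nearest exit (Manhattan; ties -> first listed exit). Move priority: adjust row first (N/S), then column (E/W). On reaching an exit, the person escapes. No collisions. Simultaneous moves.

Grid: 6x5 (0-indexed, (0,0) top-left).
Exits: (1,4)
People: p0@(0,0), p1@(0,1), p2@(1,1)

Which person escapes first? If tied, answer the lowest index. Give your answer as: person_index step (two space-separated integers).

Answer: 2 3

Derivation:
Step 1: p0:(0,0)->(1,0) | p1:(0,1)->(1,1) | p2:(1,1)->(1,2)
Step 2: p0:(1,0)->(1,1) | p1:(1,1)->(1,2) | p2:(1,2)->(1,3)
Step 3: p0:(1,1)->(1,2) | p1:(1,2)->(1,3) | p2:(1,3)->(1,4)->EXIT
Step 4: p0:(1,2)->(1,3) | p1:(1,3)->(1,4)->EXIT | p2:escaped
Step 5: p0:(1,3)->(1,4)->EXIT | p1:escaped | p2:escaped
Exit steps: [5, 4, 3]
First to escape: p2 at step 3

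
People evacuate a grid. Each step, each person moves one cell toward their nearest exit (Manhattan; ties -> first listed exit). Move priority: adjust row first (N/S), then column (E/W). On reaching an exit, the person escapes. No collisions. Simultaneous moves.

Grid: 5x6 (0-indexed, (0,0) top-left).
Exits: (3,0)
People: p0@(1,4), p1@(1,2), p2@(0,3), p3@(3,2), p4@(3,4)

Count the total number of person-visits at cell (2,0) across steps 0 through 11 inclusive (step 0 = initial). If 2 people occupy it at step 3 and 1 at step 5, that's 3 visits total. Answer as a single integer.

Step 0: p0@(1,4) p1@(1,2) p2@(0,3) p3@(3,2) p4@(3,4) -> at (2,0): 0 [-], cum=0
Step 1: p0@(2,4) p1@(2,2) p2@(1,3) p3@(3,1) p4@(3,3) -> at (2,0): 0 [-], cum=0
Step 2: p0@(3,4) p1@(3,2) p2@(2,3) p3@ESC p4@(3,2) -> at (2,0): 0 [-], cum=0
Step 3: p0@(3,3) p1@(3,1) p2@(3,3) p3@ESC p4@(3,1) -> at (2,0): 0 [-], cum=0
Step 4: p0@(3,2) p1@ESC p2@(3,2) p3@ESC p4@ESC -> at (2,0): 0 [-], cum=0
Step 5: p0@(3,1) p1@ESC p2@(3,1) p3@ESC p4@ESC -> at (2,0): 0 [-], cum=0
Step 6: p0@ESC p1@ESC p2@ESC p3@ESC p4@ESC -> at (2,0): 0 [-], cum=0
Total visits = 0

Answer: 0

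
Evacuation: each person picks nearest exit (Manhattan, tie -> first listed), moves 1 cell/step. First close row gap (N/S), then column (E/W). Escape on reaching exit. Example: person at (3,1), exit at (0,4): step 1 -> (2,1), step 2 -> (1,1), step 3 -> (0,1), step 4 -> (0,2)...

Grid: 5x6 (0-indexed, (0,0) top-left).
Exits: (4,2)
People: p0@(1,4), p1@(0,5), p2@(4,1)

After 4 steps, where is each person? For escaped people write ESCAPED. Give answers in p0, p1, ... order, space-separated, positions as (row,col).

Step 1: p0:(1,4)->(2,4) | p1:(0,5)->(1,5) | p2:(4,1)->(4,2)->EXIT
Step 2: p0:(2,4)->(3,4) | p1:(1,5)->(2,5) | p2:escaped
Step 3: p0:(3,4)->(4,4) | p1:(2,5)->(3,5) | p2:escaped
Step 4: p0:(4,4)->(4,3) | p1:(3,5)->(4,5) | p2:escaped

(4,3) (4,5) ESCAPED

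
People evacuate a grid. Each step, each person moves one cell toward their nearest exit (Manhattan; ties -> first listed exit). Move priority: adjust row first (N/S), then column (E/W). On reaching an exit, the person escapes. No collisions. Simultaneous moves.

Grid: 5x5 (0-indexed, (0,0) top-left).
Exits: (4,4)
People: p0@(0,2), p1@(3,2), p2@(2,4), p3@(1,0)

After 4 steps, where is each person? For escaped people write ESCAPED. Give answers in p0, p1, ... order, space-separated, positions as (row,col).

Step 1: p0:(0,2)->(1,2) | p1:(3,2)->(4,2) | p2:(2,4)->(3,4) | p3:(1,0)->(2,0)
Step 2: p0:(1,2)->(2,2) | p1:(4,2)->(4,3) | p2:(3,4)->(4,4)->EXIT | p3:(2,0)->(3,0)
Step 3: p0:(2,2)->(3,2) | p1:(4,3)->(4,4)->EXIT | p2:escaped | p3:(3,0)->(4,0)
Step 4: p0:(3,2)->(4,2) | p1:escaped | p2:escaped | p3:(4,0)->(4,1)

(4,2) ESCAPED ESCAPED (4,1)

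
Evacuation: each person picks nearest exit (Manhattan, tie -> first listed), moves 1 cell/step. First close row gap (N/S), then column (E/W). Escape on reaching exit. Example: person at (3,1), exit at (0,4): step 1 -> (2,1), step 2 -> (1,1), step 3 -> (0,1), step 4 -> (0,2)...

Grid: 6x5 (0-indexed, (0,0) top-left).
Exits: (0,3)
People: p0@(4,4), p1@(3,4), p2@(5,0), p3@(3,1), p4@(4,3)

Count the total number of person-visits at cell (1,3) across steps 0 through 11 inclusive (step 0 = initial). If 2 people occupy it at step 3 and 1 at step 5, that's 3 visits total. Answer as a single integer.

Answer: 1

Derivation:
Step 0: p0@(4,4) p1@(3,4) p2@(5,0) p3@(3,1) p4@(4,3) -> at (1,3): 0 [-], cum=0
Step 1: p0@(3,4) p1@(2,4) p2@(4,0) p3@(2,1) p4@(3,3) -> at (1,3): 0 [-], cum=0
Step 2: p0@(2,4) p1@(1,4) p2@(3,0) p3@(1,1) p4@(2,3) -> at (1,3): 0 [-], cum=0
Step 3: p0@(1,4) p1@(0,4) p2@(2,0) p3@(0,1) p4@(1,3) -> at (1,3): 1 [p4], cum=1
Step 4: p0@(0,4) p1@ESC p2@(1,0) p3@(0,2) p4@ESC -> at (1,3): 0 [-], cum=1
Step 5: p0@ESC p1@ESC p2@(0,0) p3@ESC p4@ESC -> at (1,3): 0 [-], cum=1
Step 6: p0@ESC p1@ESC p2@(0,1) p3@ESC p4@ESC -> at (1,3): 0 [-], cum=1
Step 7: p0@ESC p1@ESC p2@(0,2) p3@ESC p4@ESC -> at (1,3): 0 [-], cum=1
Step 8: p0@ESC p1@ESC p2@ESC p3@ESC p4@ESC -> at (1,3): 0 [-], cum=1
Total visits = 1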